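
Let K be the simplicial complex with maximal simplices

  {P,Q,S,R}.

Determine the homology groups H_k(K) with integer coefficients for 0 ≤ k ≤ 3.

H_0 ≅ Z,  H_1 = 0,  H_2 = 0,  H_3 = 0.

Fix the vertex order P < Q < R < S and write every simplex with vertices in increasing order. Then dim K = 3 and the simplices of K are:

  0-simplices (4): P, Q, R, S
  1-simplices (6): PQ, PR, PS, QR, QS, RS
  2-simplices (4): PQR, PQS, PRS, QRS
  3-simplices (1): PQRS

giving chain groups C_0 ≅ Z^4, C_1 ≅ Z^6, C_2 ≅ Z^4, C_3 ≅ Z^1.

∂_1: C_1 → C_0 is given by ∂[p,q] = [q] − [p].
The 4×6 boundary matrix has rank 3 and Smith normal form diag(1,1,1).

The boundary map ∂_2: C_2 → C_1 acts by ∂[p,q,r] = [q,r] − [p,r] + [p,q]. For instance
  ∂PRS = RS − PS + PR,
  ∂QRS = RS − QS + QR.
The resulting 6×4 matrix has rank 3, and its Smith normal form has invariant factors (1,1,1).

Boundary ∂_3: C_3 → C_2 sends each 3-simplex σ to the alternating sum Σ_i (−1)^i (σ with its i-th vertex removed). For instance
  ∂PQRS = QRS − PRS + PQS − PQR.
As a 4×1 matrix over Z this has rank 1, with invariant factors (1).

Reading off H_k = ker ∂_k / im ∂_{k+1}:

  H_0: rank C_0 − rank ∂_1 = 4 − 3 = 1, and the invariant factors of ∂_1 are all 1, so H_0 = Z.
  H_1: rank ker ∂_1 − rank ∂_2 = (6 − 3) − 3 = 0, and the invariant factors of ∂_2 are all 1, so H_1 = 0.
  H_2: rank ker ∂_2 − rank ∂_3 = (4 − 3) − 1 = 0, and the invariant factors of ∂_3 are all 1, so H_2 = 0.
  H_3: rank ker ∂_3 − rank ∂_4 = (1 − 1) − 0 = 0, and there is no ∂_4, so H_3 = 0.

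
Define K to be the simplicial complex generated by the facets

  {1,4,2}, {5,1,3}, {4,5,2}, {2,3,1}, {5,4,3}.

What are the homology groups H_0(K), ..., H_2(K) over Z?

K has 5 vertices, 10 edges, 5 triangles.
rank ∂_0 = 0, rank ∂_1 = 4 ⇒ b_0 = 5 − 0 − 4 = 1; all invariant factors of ∂_1 are 1 so no torsion. So H_0 = Z.
rank ∂_1 = 4, rank ∂_2 = 5 ⇒ b_1 = 10 − 4 − 5 = 1; all invariant factors of ∂_2 are 1 so no torsion. So H_1 = Z.
rank ∂_2 = 5, rank ∂_3 = 0 ⇒ b_2 = 5 − 5 − 0 = 0. So H_2 = 0.

H_0 = Z,  H_1 = Z,  H_2 = 0.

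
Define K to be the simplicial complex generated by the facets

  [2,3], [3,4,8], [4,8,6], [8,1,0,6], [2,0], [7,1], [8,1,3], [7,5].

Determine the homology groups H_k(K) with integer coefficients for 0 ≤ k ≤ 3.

H_0 ≅ Z,  H_1 ≅ Z,  H_2 = 0,  H_3 = 0.

Order the vertices as 0 < 1 < 2 < 3 < 4 < 5 < 6 < 7 < 8. Listing each simplex with vertices in this order, K has dimension 3 with simplices:

  0-simplices (9): [0], [1], [2], [3], [4], [5], [6], [7], [8]
  1-simplices (15): [0,1], [0,2], [0,6], [0,8], [1,3], [1,6], [1,7], [1,8], [2,3], [3,4], [3,8], [4,6], [4,8], [5,7], [6,8]
  2-simplices (7): [0,1,6], [0,1,8], [0,6,8], [1,3,8], [1,6,8], [3,4,8], [4,6,8]
  3-simplices (1): [0,1,6,8]

Hence C_0 ≅ Z^9, C_1 ≅ Z^15, C_2 ≅ Z^7, C_3 ≅ Z^1.

The boundary map ∂_1: C_1 → C_0 maps an edge to its endpoints' difference, ∂[p,q] = q − p.
This gives a 9×15 integer matrix of rank 8; reducing to Smith normal form yields diagonal entries (1,1,1,1,1,1,1,1).

Boundary ∂_2: C_2 → C_1 sends each 2-simplex [p,q,r] to [q,r] − [p,r] + [p,q]. For instance
  ∂[3,4,8] = [4,8] − [3,8] + [3,4],
  ∂[4,6,8] = [6,8] − [4,8] + [4,6].
This gives a 15×7 integer matrix of rank 6; reducing to Smith normal form yields diagonal entries (1,1,1,1,1,1).

The boundary map ∂_3: C_3 → C_2 sends each 3-simplex σ to the alternating sum Σ_i (−1)^i (σ with its i-th vertex removed). For instance
  ∂[0,1,6,8] = [1,6,8] − [0,6,8] + [0,1,8] − [0,1,6].
This gives a 7×1 integer matrix of rank 1; reducing to Smith normal form yields diagonal entries (1).

Computing H_k = (kernel of ∂_k) / (image of ∂_{k+1}):

  H_0: rank C_0 − rank ∂_1 = 9 − 8 = 1, and the invariant factors of ∂_1 are all 1, so H_0 = Z.
  H_1: rank ker ∂_1 − rank ∂_2 = (15 − 8) − 6 = 1, and the invariant factors of ∂_2 are all 1, so H_1 = Z.
  H_2: rank ker ∂_2 − rank ∂_3 = (7 − 6) − 1 = 0, and the invariant factors of ∂_3 are all 1, so H_2 = 0.
  H_3: rank ker ∂_3 − rank ∂_4 = (1 − 1) − 0 = 0, and there is no ∂_4, so H_3 = 0.

As a check, the Euler characteristic is 9 − 15 + 7 − 1 = 0, which agrees with 1 − 1 + 0 − 0 = 0.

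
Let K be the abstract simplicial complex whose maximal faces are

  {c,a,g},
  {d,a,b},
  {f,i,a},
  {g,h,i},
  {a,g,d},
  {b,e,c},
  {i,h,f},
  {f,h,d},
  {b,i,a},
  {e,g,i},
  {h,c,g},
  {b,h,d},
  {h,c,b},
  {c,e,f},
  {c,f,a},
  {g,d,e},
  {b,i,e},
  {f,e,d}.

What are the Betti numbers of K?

We work with the vertex ordering a < b < c < d < e < f < g < h < i. The simplices of K, each written with vertices in increasing order, are:

  0-simplices (9): a, b, c, d, e, f, g, h, i
  1-simplices (27): ab, ac, ad, af, ag, ai, bc, bd, be, bh, bi, ce, cf, cg, ch, de, df, dg, dh, ef, eg, ei, fh, fi, gh, gi, hi
  2-simplices (18): abd, abi, acf, acg, adg, afi, bce, bch, bdh, bei, cef, cgh, def, deg, dfh, egi, fhi, ghi

giving chain groups C_0 ≅ Z^9, C_1 ≅ Z^27, C_2 ≅ Z^18.

The boundary map ∂_1: C_1 → C_0 sends each edge [p,q] (with p < q) to q − p.
As a 9×27 matrix over Z this has rank 8, with invariant factors (1,1,1,1,1,1,1,1).

The boundary map ∂_2: C_2 → C_1 acts by ∂[p,q,r] = [q,r] − [p,r] + [p,q]. For instance
  ∂abi = bi − ai + ab,
  ∂adg = dg − ag + ad.
As a 27×18 matrix over Z this has rank 17, with invariant factors (1,1,1,1,1,1,1,1,1,1,1,1,1,1,1,1,1).

From H_k ≅ ker(∂_k) / im(∂_{k+1}) we obtain:

  H_0: rank C_0 − rank ∂_1 = 9 − 8 = 1, and the invariant factors of ∂_1 are all 1, so H_0 ≅ Z.
  H_1: rank ker ∂_1 − rank ∂_2 = (27 − 8) − 17 = 2, and the invariant factors of ∂_2 are all 1, so H_1 ≅ Z^2.
  H_2: rank ker ∂_2 − rank ∂_3 = (18 − 17) − 0 = 1, and there is no ∂_3, so H_2 ≅ Z.

(K is a triangulation of the torus T^2.)

Hence the Betti numbers are b_0 = 1, b_1 = 2, b_2 = 1.

b_0 = 1, b_1 = 2, b_2 = 1.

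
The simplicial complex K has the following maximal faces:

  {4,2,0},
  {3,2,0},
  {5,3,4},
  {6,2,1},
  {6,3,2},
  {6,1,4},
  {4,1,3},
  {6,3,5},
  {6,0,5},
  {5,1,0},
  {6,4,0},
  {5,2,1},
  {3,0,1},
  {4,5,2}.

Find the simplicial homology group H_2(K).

We work with the vertex ordering 0 < 1 < 2 < 3 < 4 < 5 < 6. The simplices of K, each written with vertices in increasing order, are:

  0-simplices (7): [0], [1], [2], [3], [4], [5], [6]
  1-simplices (21): [0,1], [0,2], [0,3], [0,4], [0,5], [0,6], [1,2], [1,3], [1,4], [1,5], [1,6], [2,3], [2,4], [2,5], [2,6], [3,4], [3,5], [3,6], [4,5], [4,6], [5,6]
  2-simplices (14): [0,1,3], [0,1,5], [0,2,3], [0,2,4], [0,4,6], [0,5,6], [1,2,5], [1,2,6], [1,3,4], [1,4,6], [2,3,6], [2,4,5], [3,4,5], [3,5,6]

Hence C_0 ≅ Z^7, C_1 ≅ Z^21, C_2 ≅ Z^14.

The boundary map ∂_1: C_1 → C_0 maps an edge to its endpoints' difference, ∂[p,q] = q − p.
The 7×21 boundary matrix has rank 6 and Smith normal form diag(1,1,1,1,1,1).

Boundary ∂_2: C_2 → C_1 acts by ∂[p,q,r] = [q,r] − [p,r] + [p,q]. For instance
  ∂[1,4,6] = [4,6] − [1,6] + [1,4],
  ∂[0,1,3] = [1,3] − [0,3] + [0,1].
As a 21×14 matrix over Z this has rank 13, with invariant factors (1,1,1,1,1,1,1,1,1,1,1,1,1).

From H_k ≅ ker(∂_k) / im(∂_{k+1}) we obtain:

  H_2: rank ker ∂_2 − rank ∂_3 = (14 − 13) − 0 = 1, and there is no ∂_3, so H_2 = Z.

H_2 ≅ Z.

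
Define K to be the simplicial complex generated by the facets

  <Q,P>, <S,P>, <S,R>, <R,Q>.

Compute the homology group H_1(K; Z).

H_1 = Z.

Order the vertices as P < Q < R < S. Listing each simplex with vertices in this order, K has dimension 1 with simplices:

  0-simplices (4): P, Q, R, S
  1-simplices (4): PQ, PS, QR, RS

giving chain groups C_0 ≅ Z^4, C_1 ≅ Z^4.

The boundary map ∂_1: C_1 → C_0 maps an edge to its endpoints' difference, ∂[p,q] = q − p. For instance
  ∂RS = S − R.
The resulting 4×4 matrix has rank 3, and its Smith normal form has invariant factors (1,1,1).

Reading off H_k = ker ∂_k / im ∂_{k+1}:

  H_1: rank ker ∂_1 − rank ∂_2 = (4 − 3) − 0 = 1, and there is no ∂_2, so H_1 ≅ Z.

(K is a triangulation of the circle S^1.)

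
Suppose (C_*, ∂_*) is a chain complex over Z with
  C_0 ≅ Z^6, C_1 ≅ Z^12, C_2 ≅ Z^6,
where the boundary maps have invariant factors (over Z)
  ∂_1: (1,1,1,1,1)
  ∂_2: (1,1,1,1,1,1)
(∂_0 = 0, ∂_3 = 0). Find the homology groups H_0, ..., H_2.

H_0 = Z,  H_1 = Z,  H_2 = 0.

H_0: b_0 = 6 − 0 − 5 = 1; torsion from ∂_1 factors > 1: none. So H_0 = Z.
H_1: b_1 = 12 − 5 − 6 = 1; torsion from ∂_2 factors > 1: none. So H_1 = Z.
H_2: b_2 = 6 − 6 − 0 = 0; torsion from ∂_3 factors > 1: none. So H_2 = 0.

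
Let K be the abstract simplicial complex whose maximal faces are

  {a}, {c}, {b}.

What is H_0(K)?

H_0 ≅ Z^3.

Take the total order a < b < c on the vertex set. Then K (dimension 0) consists of the simplices:

  0-simplices (3): a, b, c

so the chain groups are C_0 ≅ Z^3.

Now H_k = ker ∂_k / im ∂_{k+1}, so:

  H_0: rank C_0 − rank ∂_1 = 3 − 0 = 3, and there is no ∂_1, so H_0 = Z^3.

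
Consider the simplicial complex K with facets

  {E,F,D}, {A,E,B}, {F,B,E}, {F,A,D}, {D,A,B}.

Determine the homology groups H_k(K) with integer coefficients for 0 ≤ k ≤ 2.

H_0 = Z,  H_1 = Z,  H_2 = 0.

Fix the vertex order A < B < D < E < F and write every simplex with vertices in increasing order. Then dim K = 2 and the simplices of K are:

  0-simplices (5): A, B, D, E, F
  1-simplices (10): AB, AD, AE, AF, BD, BE, BF, DE, DF, EF
  2-simplices (5): ABD, ABE, ADF, BEF, DEF

so the chain groups are C_0 ≅ Z^5, C_1 ≅ Z^10, C_2 ≅ Z^5.

Boundary ∂_1: C_1 → C_0 sends each edge [p,q] (with p < q) to q − p. For instance
  ∂DF = F − D.
The 5×10 boundary matrix has rank 4 and Smith normal form diag(1,1,1,1).

∂_2: C_2 → C_1 maps a triangle to the signed sum of its edges. For instance
  ∂BEF = EF − BF + BE,
  ∂DEF = EF − DF + DE.
This gives a 10×5 integer matrix of rank 5; reducing to Smith normal form yields diagonal entries (1,1,1,1,1).

From H_k ≅ ker(∂_k) / im(∂_{k+1}) we obtain:

  H_0: rank C_0 − rank ∂_1 = 5 − 4 = 1, and the invariant factors of ∂_1 are all 1, so H_0 = Z.
  H_1: rank ker ∂_1 − rank ∂_2 = (10 − 4) − 5 = 1, and the invariant factors of ∂_2 are all 1, so H_1 = Z.
  H_2: rank ker ∂_2 − rank ∂_3 = (5 − 5) − 0 = 0, and there is no ∂_3, so H_2 = 0.

(K is a triangulation of the Möbius band.)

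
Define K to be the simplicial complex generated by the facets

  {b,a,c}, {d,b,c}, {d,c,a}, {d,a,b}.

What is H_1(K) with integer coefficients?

H_1 ≅ 0.

Fix the vertex order a < b < c < d and write every simplex with vertices in increasing order. Then dim K = 2 and the simplices of K are:

  0-simplices (4): a, b, c, d
  1-simplices (6): ab, ac, ad, bc, bd, cd
  2-simplices (4): abc, abd, acd, bcd

Hence C_0 ≅ Z^4, C_1 ≅ Z^6, C_2 ≅ Z^4.

∂_1: C_1 → C_0 maps an edge to its endpoints' difference, ∂[p,q] = q − p. For instance
  ∂ad = d − a.
As a 4×6 matrix over Z this has rank 3, with invariant factors (1,1,1).

Boundary ∂_2: C_2 → C_1 maps a triangle to the signed sum of its edges. For instance
  ∂bcd = cd − bd + bc,
  ∂abd = bd − ad + ab.
The resulting 6×4 matrix has rank 3, and its Smith normal form has invariant factors (1,1,1).

Computing H_k = (kernel of ∂_k) / (image of ∂_{k+1}):

  H_1: rank ker ∂_1 − rank ∂_2 = (6 − 3) − 3 = 0, and the invariant factors of ∂_2 are all 1, so H_1 ≅ 0.

(K is a triangulation of the 2-sphere S^2.)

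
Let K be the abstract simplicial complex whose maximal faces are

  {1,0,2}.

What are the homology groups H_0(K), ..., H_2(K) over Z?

K has 3 vertices, 3 edges, 1 triangle.
rank ∂_0 = 0, rank ∂_1 = 2 ⇒ b_0 = 3 − 0 − 2 = 1; all invariant factors of ∂_1 are 1 so no torsion. So H_0 = Z.
rank ∂_1 = 2, rank ∂_2 = 1 ⇒ b_1 = 3 − 2 − 1 = 0; all invariant factors of ∂_2 are 1 so no torsion. So H_1 = 0.
rank ∂_2 = 1, rank ∂_3 = 0 ⇒ b_2 = 1 − 1 − 0 = 0. So H_2 = 0.

H_0 ≅ Z,  H_1 = 0,  H_2 = 0.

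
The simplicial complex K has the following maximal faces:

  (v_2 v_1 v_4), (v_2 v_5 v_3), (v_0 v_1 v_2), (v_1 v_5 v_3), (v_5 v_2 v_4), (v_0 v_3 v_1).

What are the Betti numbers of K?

b_0 = 1, b_1 = 1, b_2 = 0.

Take the total order v_0 < v_1 < v_2 < v_3 < v_4 < v_5 on the vertex set. Then K (dimension 2) consists of the simplices:

  0-simplices (6): [v_0], [v_1], [v_2], [v_3], [v_4], [v_5]
  1-simplices (12): [v_0,v_1], [v_0,v_2], [v_0,v_3], [v_1,v_2], [v_1,v_3], [v_1,v_4], [v_1,v_5], [v_2,v_3], [v_2,v_4], [v_2,v_5], [v_3,v_5], [v_4,v_5]
  2-simplices (6): [v_0,v_1,v_2], [v_0,v_1,v_3], [v_1,v_2,v_4], [v_1,v_3,v_5], [v_2,v_3,v_5], [v_2,v_4,v_5]

giving chain groups C_0 ≅ Z^6, C_1 ≅ Z^12, C_2 ≅ Z^6.

The boundary map ∂_1: C_1 → C_0 is given by ∂[p,q] = [q] − [p]. For instance
  ∂[v_3,v_5] = [v_5] − [v_3].
The 6×12 boundary matrix has rank 5 and Smith normal form diag(1,1,1,1,1).

The boundary map ∂_2: C_2 → C_1 maps a triangle to the signed sum of its edges. For instance
  ∂[v_2,v_3,v_5] = [v_3,v_5] − [v_2,v_5] + [v_2,v_3],
  ∂[v_1,v_3,v_5] = [v_3,v_5] − [v_1,v_5] + [v_1,v_3].
The 12×6 boundary matrix has rank 6 and Smith normal form diag(1,1,1,1,1,1).

Reading off H_k = ker ∂_k / im ∂_{k+1}:

  H_0: rank C_0 − rank ∂_1 = 6 − 5 = 1, and the invariant factors of ∂_1 are all 1, so H_0 ≅ Z.
  H_1: rank ker ∂_1 − rank ∂_2 = (12 − 5) − 6 = 1, and the invariant factors of ∂_2 are all 1, so H_1 ≅ Z.
  H_2: rank ker ∂_2 − rank ∂_3 = (6 − 6) − 0 = 0, and there is no ∂_3, so H_2 ≅ 0.

Hence the Betti numbers are b_0 = 1, b_1 = 1, b_2 = 0.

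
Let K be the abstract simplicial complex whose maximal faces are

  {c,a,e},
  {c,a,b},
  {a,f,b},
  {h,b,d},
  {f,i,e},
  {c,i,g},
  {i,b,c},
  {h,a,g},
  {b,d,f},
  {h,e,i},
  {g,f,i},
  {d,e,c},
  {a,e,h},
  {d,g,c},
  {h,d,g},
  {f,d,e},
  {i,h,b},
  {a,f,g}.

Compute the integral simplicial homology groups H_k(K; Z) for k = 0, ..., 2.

H_0 ≅ Z,  H_1 ≅ Z^2,  H_2 ≅ Z.

Take the total order a < b < c < d < e < f < g < h < i on the vertex set. Then K (dimension 2) consists of the simplices:

  0-simplices (9): a, b, c, d, e, f, g, h, i
  1-simplices (27): ab, ac, ae, af, ag, ah, bc, bd, bf, bh, bi, cd, ce, cg, ci, de, df, dg, dh, ef, eh, ei, fg, fi, gh, gi, hi
  2-simplices (18): abc, abf, ace, aeh, afg, agh, bci, bdf, bdh, bhi, cde, cdg, cgi, def, dgh, efi, ehi, fgi

giving chain groups C_0 ≅ Z^9, C_1 ≅ Z^27, C_2 ≅ Z^18.

∂_1: C_1 → C_0 sends each edge [p,q] (with p < q) to q − p.
This gives a 9×27 integer matrix of rank 8; reducing to Smith normal form yields diagonal entries (1,1,1,1,1,1,1,1).

∂_2: C_2 → C_1 acts by ∂[p,q,r] = [q,r] − [p,r] + [p,q]. For instance
  ∂cde = de − ce + cd,
  ∂bhi = hi − bi + bh.
The resulting 27×18 matrix has rank 17, and its Smith normal form has invariant factors (1,1,1,1,1,1,1,1,1,1,1,1,1,1,1,1,1).

Computing H_k = (kernel of ∂_k) / (image of ∂_{k+1}):

  H_0: rank C_0 − rank ∂_1 = 9 − 8 = 1, and the invariant factors of ∂_1 are all 1, so H_0 ≅ Z.
  H_1: rank ker ∂_1 − rank ∂_2 = (27 − 8) − 17 = 2, and the invariant factors of ∂_2 are all 1, so H_1 ≅ Z^2.
  H_2: rank ker ∂_2 − rank ∂_3 = (18 − 17) − 0 = 1, and there is no ∂_3, so H_2 ≅ Z.

(K is a triangulation of the torus T^2.)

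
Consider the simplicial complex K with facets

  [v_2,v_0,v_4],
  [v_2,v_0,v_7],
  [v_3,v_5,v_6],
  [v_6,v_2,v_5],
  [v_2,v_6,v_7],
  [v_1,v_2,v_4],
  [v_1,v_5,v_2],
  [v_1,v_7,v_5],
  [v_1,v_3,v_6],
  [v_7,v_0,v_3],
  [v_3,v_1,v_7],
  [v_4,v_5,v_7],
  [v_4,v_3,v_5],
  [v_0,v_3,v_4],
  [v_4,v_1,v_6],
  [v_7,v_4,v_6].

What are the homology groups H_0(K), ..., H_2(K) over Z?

H_0 = Z,  H_1 = Z^2,  H_2 = Z.

Take the total order v_0 < v_1 < v_2 < v_3 < v_4 < v_5 < v_6 < v_7 on the vertex set. Then K (dimension 2) consists of the simplices:

  0-simplices (8): [v_0], [v_1], [v_2], [v_3], [v_4], [v_5], [v_6], [v_7]
  1-simplices (24): (24 of them)
  2-simplices (16): (16 of them)

so the chain groups are C_0 ≅ Z^8, C_1 ≅ Z^24, C_2 ≅ Z^16.

Boundary ∂_1: C_1 → C_0 sends each edge [p,q] (with p < q) to q − p. For instance
  ∂[v_3,v_4] = [v_4] − [v_3].
This gives a 8×24 integer matrix of rank 7; reducing to Smith normal form yields diagonal entries (1,1,1,1,1,1,1).

∂_2: C_2 → C_1 acts by ∂[p,q,r] = [q,r] − [p,r] + [p,q]. For instance
  ∂[v_1,v_2,v_4] = [v_2,v_4] − [v_1,v_4] + [v_1,v_2],
  ∂[v_1,v_2,v_5] = [v_2,v_5] − [v_1,v_5] + [v_1,v_2].
This gives a 24×16 integer matrix of rank 15; reducing to Smith normal form yields diagonal entries (1,1,1,1,1,1,1,1,1,1,1,1,1,1,1).

From H_k ≅ ker(∂_k) / im(∂_{k+1}) we obtain:

  H_0: rank C_0 − rank ∂_1 = 8 − 7 = 1, and the invariant factors of ∂_1 are all 1, so H_0 ≅ Z.
  H_1: rank ker ∂_1 − rank ∂_2 = (24 − 7) − 15 = 2, and the invariant factors of ∂_2 are all 1, so H_1 ≅ Z^2.
  H_2: rank ker ∂_2 − rank ∂_3 = (16 − 15) − 0 = 1, and there is no ∂_3, so H_2 ≅ Z.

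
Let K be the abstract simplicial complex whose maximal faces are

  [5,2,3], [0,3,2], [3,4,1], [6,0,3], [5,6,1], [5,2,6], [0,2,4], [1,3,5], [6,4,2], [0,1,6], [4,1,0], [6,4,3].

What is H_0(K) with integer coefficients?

H_0 ≅ Z.

Fix the vertex order 0 < 1 < 2 < 3 < 4 < 5 < 6 and write every simplex with vertices in increasing order. Then dim K = 2 and the simplices of K are:

  0-simplices (7): [0], [1], [2], [3], [4], [5], [6]
  1-simplices (18): [0,1], [0,2], [0,3], [0,4], [0,6], [1,3], [1,4], [1,5], [1,6], [2,3], [2,4], [2,5], [2,6], [3,4], [3,5], [3,6], [4,6], [5,6]
  2-simplices (12): [0,1,4], [0,1,6], [0,2,3], [0,2,4], [0,3,6], [1,3,4], [1,3,5], [1,5,6], [2,3,5], [2,4,6], [2,5,6], [3,4,6]

Hence C_0 ≅ Z^7, C_1 ≅ Z^18, C_2 ≅ Z^12.

Boundary ∂_1: C_1 → C_0 is given by ∂[p,q] = [q] − [p]. For instance
  ∂[3,5] = [5] − [3].
This gives a 7×18 integer matrix of rank 6; reducing to Smith normal form yields diagonal entries (1,1,1,1,1,1).

The boundary map ∂_2: C_2 → C_1 sends each 2-simplex [p,q,r] to [q,r] − [p,r] + [p,q]. For instance
  ∂[0,2,4] = [2,4] − [0,4] + [0,2],
  ∂[0,1,6] = [1,6] − [0,6] + [0,1].
This gives a 18×12 integer matrix of rank 12; reducing to Smith normal form yields diagonal entries (1,1,1,1,1,1,1,1,1,1,1,2).

Reading off H_k = ker ∂_k / im ∂_{k+1}:

  H_0: rank C_0 − rank ∂_1 = 7 − 6 = 1, and the invariant factors of ∂_1 are all 1, so H_0 ≅ Z.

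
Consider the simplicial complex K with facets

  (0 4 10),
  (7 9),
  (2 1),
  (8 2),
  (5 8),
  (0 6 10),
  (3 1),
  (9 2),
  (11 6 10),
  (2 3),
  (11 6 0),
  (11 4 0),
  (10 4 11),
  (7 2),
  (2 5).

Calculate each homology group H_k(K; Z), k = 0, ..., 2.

K has 12 vertices, 18 edges, 6 triangles.
rank ∂_0 = 0, rank ∂_1 = 10 ⇒ b_0 = 12 − 0 − 10 = 2; all invariant factors of ∂_1 are 1 so no torsion. So H_0 = Z^2.
rank ∂_1 = 10, rank ∂_2 = 5 ⇒ b_1 = 18 − 10 − 5 = 3; all invariant factors of ∂_2 are 1 so no torsion. So H_1 = Z^3.
rank ∂_2 = 5, rank ∂_3 = 0 ⇒ b_2 = 6 − 5 − 0 = 1. So H_2 = Z.

H_0 = Z^2,  H_1 = Z^3,  H_2 = Z.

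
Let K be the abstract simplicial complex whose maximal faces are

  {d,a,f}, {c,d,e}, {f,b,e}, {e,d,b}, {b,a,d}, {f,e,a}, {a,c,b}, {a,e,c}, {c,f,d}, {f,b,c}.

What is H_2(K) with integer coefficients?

We work with the vertex ordering a < b < c < d < e < f. The simplices of K, each written with vertices in increasing order, are:

  0-simplices (6): a, b, c, d, e, f
  1-simplices (15): ab, ac, ad, ae, af, bc, bd, be, bf, cd, ce, cf, de, df, ef
  2-simplices (10): abc, abd, ace, adf, aef, bcf, bde, bef, cde, cdf

Hence C_0 ≅ Z^6, C_1 ≅ Z^15, C_2 ≅ Z^10.

Boundary ∂_1: C_1 → C_0 maps an edge to its endpoints' difference, ∂[p,q] = q − p. For instance
  ∂ef = f − e.
The 6×15 boundary matrix has rank 5 and Smith normal form diag(1,1,1,1,1).

Boundary ∂_2: C_2 → C_1 acts by ∂[p,q,r] = [q,r] − [p,r] + [p,q]. For instance
  ∂bef = ef − bf + be,
  ∂aef = ef − af + ae.
The 15×10 boundary matrix has rank 10 and Smith normal form diag(1,1,1,1,1,1,1,1,1,2).

Computing H_k = (kernel of ∂_k) / (image of ∂_{k+1}):

  H_2: rank ker ∂_2 − rank ∂_3 = (10 − 10) − 0 = 0, and there is no ∂_3, so H_2 ≅ 0.

H_2 = 0.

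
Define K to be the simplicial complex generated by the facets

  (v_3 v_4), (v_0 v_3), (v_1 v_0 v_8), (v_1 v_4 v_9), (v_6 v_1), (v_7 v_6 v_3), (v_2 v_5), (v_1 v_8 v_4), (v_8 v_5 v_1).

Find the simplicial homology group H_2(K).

Order the vertices as v_0 < v_1 < v_2 < v_3 < v_4 < v_5 < v_6 < v_7 < v_8 < v_9. Listing each simplex with vertices in this order, K has dimension 2 with simplices:

  0-simplices (10): [v_0], [v_1], [v_2], [v_3], [v_4], [v_5], [v_6], [v_7], [v_8], [v_9]
  1-simplices (16): (16 of them)
  2-simplices (5): [v_0,v_1,v_8], [v_1,v_4,v_8], [v_1,v_4,v_9], [v_1,v_5,v_8], [v_3,v_6,v_7]

so the chain groups are C_0 ≅ Z^10, C_1 ≅ Z^16, C_2 ≅ Z^5.

Boundary ∂_1: C_1 → C_0 maps an edge to its endpoints' difference, ∂[p,q] = q − p.
The resulting 10×16 matrix has rank 9, and its Smith normal form has invariant factors (1,1,1,1,1,1,1,1,1).

∂_2: C_2 → C_1 sends each 2-simplex [p,q,r] to [q,r] − [p,r] + [p,q]. For instance
  ∂[v_3,v_6,v_7] = [v_6,v_7] − [v_3,v_7] + [v_3,v_6],
  ∂[v_1,v_5,v_8] = [v_5,v_8] − [v_1,v_8] + [v_1,v_5].
The resulting 16×5 matrix has rank 5, and its Smith normal form has invariant factors (1,1,1,1,1).

Reading off H_k = ker ∂_k / im ∂_{k+1}:

  H_2: rank ker ∂_2 − rank ∂_3 = (5 − 5) − 0 = 0, and there is no ∂_3, so H_2 ≅ 0.

H_2 = 0.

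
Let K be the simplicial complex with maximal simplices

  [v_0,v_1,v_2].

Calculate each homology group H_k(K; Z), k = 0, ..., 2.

We work with the vertex ordering v_0 < v_1 < v_2. The simplices of K, each written with vertices in increasing order, are:

  0-simplices (3): [v_0], [v_1], [v_2]
  1-simplices (3): [v_0,v_1], [v_0,v_2], [v_1,v_2]
  2-simplices (1): [v_0,v_1,v_2]

giving chain groups C_0 ≅ Z^3, C_1 ≅ Z^3, C_2 ≅ Z^1.

∂_1: C_1 → C_0 maps an edge to its endpoints' difference, ∂[p,q] = q − p. For instance
  ∂[v_0,v_1] = [v_1] − [v_0].
The resulting 3×3 matrix has rank 2, and its Smith normal form has invariant factors (1,1).

∂_2: C_2 → C_1 maps a triangle to the signed sum of its edges. For instance
  ∂[v_0,v_1,v_2] = [v_1,v_2] − [v_0,v_2] + [v_0,v_1].
The resulting 3×1 matrix has rank 1, and its Smith normal form has invariant factors (1).

Computing H_k = (kernel of ∂_k) / (image of ∂_{k+1}):

  H_0: rank C_0 − rank ∂_1 = 3 − 2 = 1, and the invariant factors of ∂_1 are all 1, so H_0 ≅ Z.
  H_1: rank ker ∂_1 − rank ∂_2 = (3 − 2) − 1 = 0, and the invariant factors of ∂_2 are all 1, so H_1 ≅ 0.
  H_2: rank ker ∂_2 − rank ∂_3 = (1 − 1) − 0 = 0, and there is no ∂_3, so H_2 ≅ 0.

(K is a triangulation of the 2-simplex.)

H_0 = Z,  H_1 = 0,  H_2 = 0.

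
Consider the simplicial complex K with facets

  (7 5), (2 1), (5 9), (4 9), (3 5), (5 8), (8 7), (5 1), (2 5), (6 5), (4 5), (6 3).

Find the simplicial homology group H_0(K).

Take the total order 1 < 2 < 3 < 4 < 5 < 6 < 7 < 8 < 9 on the vertex set. Then K (dimension 1) consists of the simplices:

  0-simplices (9): [1], [2], [3], [4], [5], [6], [7], [8], [9]
  1-simplices (12): [1,2], [1,5], [2,5], [3,5], [3,6], [4,5], [4,9], [5,6], [5,7], [5,8], [5,9], [7,8]

Hence C_0 ≅ Z^9, C_1 ≅ Z^12.

Boundary ∂_1: C_1 → C_0 sends each edge [p,q] (with p < q) to q − p.
The 9×12 boundary matrix has rank 8 and Smith normal form diag(1,1,1,1,1,1,1,1).

From H_k ≅ ker(∂_k) / im(∂_{k+1}) we obtain:

  H_0: rank C_0 − rank ∂_1 = 9 − 8 = 1, and the invariant factors of ∂_1 are all 1, so H_0 = Z.

H_0 = Z.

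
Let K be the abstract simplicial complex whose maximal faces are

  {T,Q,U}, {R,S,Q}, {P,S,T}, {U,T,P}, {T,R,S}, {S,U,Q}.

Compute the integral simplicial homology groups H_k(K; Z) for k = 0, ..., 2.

K has 6 vertices, 12 edges, 6 triangles.
rank ∂_0 = 0, rank ∂_1 = 5 ⇒ b_0 = 6 − 0 − 5 = 1; all invariant factors of ∂_1 are 1 so no torsion. So H_0 ≅ Z.
rank ∂_1 = 5, rank ∂_2 = 6 ⇒ b_1 = 12 − 5 − 6 = 1; all invariant factors of ∂_2 are 1 so no torsion. So H_1 ≅ Z.
rank ∂_2 = 6, rank ∂_3 = 0 ⇒ b_2 = 6 − 6 − 0 = 0. So H_2 ≅ 0.

H_0 = Z,  H_1 = Z,  H_2 = 0.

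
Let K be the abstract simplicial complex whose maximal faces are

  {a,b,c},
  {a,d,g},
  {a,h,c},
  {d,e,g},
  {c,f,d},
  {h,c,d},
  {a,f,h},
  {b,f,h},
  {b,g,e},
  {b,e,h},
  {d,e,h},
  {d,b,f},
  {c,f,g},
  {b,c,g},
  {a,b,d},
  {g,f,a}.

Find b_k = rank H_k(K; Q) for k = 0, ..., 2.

b_0 = 1, b_1 = 2, b_2 = 1.

Order the vertices as a < b < c < d < e < f < g < h. Listing each simplex with vertices in this order, K has dimension 2 with simplices:

  0-simplices (8): a, b, c, d, e, f, g, h
  1-simplices (24): ab, ac, ad, af, ag, ah, bc, bd, be, bf, bg, bh, cd, cf, cg, ch, de, df, dg, dh, eg, eh, fg, fh
  2-simplices (16): abc, abd, ach, adg, afg, afh, bcg, bdf, beg, beh, bfh, cdf, cdh, cfg, deg, deh

Hence C_0 ≅ Z^8, C_1 ≅ Z^24, C_2 ≅ Z^16.

The boundary map ∂_1: C_1 → C_0 is given by ∂[p,q] = [q] − [p].
The resulting 8×24 matrix has rank 7, and its Smith normal form has invariant factors (1,1,1,1,1,1,1).

The boundary map ∂_2: C_2 → C_1 acts by ∂[p,q,r] = [q,r] − [p,r] + [p,q]. For instance
  ∂deh = eh − dh + de,
  ∂abd = bd − ad + ab.
This gives a 24×16 integer matrix of rank 15; reducing to Smith normal form yields diagonal entries (1,1,1,1,1,1,1,1,1,1,1,1,1,1,1).

Reading off H_k = ker ∂_k / im ∂_{k+1}:

  H_0: rank C_0 − rank ∂_1 = 8 − 7 = 1, and the invariant factors of ∂_1 are all 1, so H_0 = Z.
  H_1: rank ker ∂_1 − rank ∂_2 = (24 − 7) − 15 = 2, and the invariant factors of ∂_2 are all 1, so H_1 = Z^2.
  H_2: rank ker ∂_2 − rank ∂_3 = (16 − 15) − 0 = 1, and there is no ∂_3, so H_2 = Z.

Hence the Betti numbers are b_0 = 1, b_1 = 2, b_2 = 1.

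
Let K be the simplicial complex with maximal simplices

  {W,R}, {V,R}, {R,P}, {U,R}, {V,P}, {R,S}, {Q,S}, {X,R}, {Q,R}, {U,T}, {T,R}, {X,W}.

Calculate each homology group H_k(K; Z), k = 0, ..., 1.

H_0 ≅ Z,  H_1 ≅ Z^4.

Order the vertices as P < Q < R < S < T < U < V < W < X. Listing each simplex with vertices in this order, K has dimension 1 with simplices:

  0-simplices (9): P, Q, R, S, T, U, V, W, X
  1-simplices (12): PR, PV, QR, QS, RS, RT, RU, RV, RW, RX, TU, WX

so the chain groups are C_0 ≅ Z^9, C_1 ≅ Z^12.

Boundary ∂_1: C_1 → C_0 sends each edge [p,q] (with p < q) to q − p.
This gives a 9×12 integer matrix of rank 8; reducing to Smith normal form yields diagonal entries (1,1,1,1,1,1,1,1).

From H_k ≅ ker(∂_k) / im(∂_{k+1}) we obtain:

  H_0: rank C_0 − rank ∂_1 = 9 − 8 = 1, and the invariant factors of ∂_1 are all 1, so H_0 = Z.
  H_1: rank ker ∂_1 − rank ∂_2 = (12 − 8) − 0 = 4, and there is no ∂_2, so H_1 = Z^4.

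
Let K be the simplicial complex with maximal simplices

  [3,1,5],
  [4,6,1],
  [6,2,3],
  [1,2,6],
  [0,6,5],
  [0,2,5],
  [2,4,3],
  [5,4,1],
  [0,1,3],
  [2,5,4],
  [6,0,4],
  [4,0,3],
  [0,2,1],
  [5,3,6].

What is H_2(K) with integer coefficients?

H_2 = Z.

K has 7 vertices, 21 edges, 14 triangles.
rank ∂_2 = 13, rank ∂_3 = 0 ⇒ b_2 = 14 − 13 − 0 = 1. So H_2 ≅ Z.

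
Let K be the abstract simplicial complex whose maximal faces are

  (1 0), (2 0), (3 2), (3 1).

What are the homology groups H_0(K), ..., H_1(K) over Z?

H_0 = Z,  H_1 = Z.

Fix the vertex order 0 < 1 < 2 < 3 and write every simplex with vertices in increasing order. Then dim K = 1 and the simplices of K are:

  0-simplices (4): [0], [1], [2], [3]
  1-simplices (4): [0,1], [0,2], [1,3], [2,3]

Hence C_0 ≅ Z^4, C_1 ≅ Z^4.

∂_1: C_1 → C_0 maps an edge to its endpoints' difference, ∂[p,q] = q − p. For instance
  ∂[0,2] = [2] − [0].
The resulting 4×4 matrix has rank 3, and its Smith normal form has invariant factors (1,1,1).

Now H_k = ker ∂_k / im ∂_{k+1}, so:

  H_0: rank C_0 − rank ∂_1 = 4 − 3 = 1, and the invariant factors of ∂_1 are all 1, so H_0 = Z.
  H_1: rank ker ∂_1 − rank ∂_2 = (4 − 3) − 0 = 1, and there is no ∂_2, so H_1 = Z.

As a check, the Euler characteristic is 4 − 4 = 0, which agrees with 1 − 1 = 0.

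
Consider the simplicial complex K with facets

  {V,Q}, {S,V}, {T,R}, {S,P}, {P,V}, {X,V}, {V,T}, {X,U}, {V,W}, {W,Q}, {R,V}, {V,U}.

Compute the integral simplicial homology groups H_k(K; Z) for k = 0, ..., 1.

H_0 ≅ Z,  H_1 ≅ Z^4.

Order the vertices as P < Q < R < S < T < U < V < W < X. Listing each simplex with vertices in this order, K has dimension 1 with simplices:

  0-simplices (9): P, Q, R, S, T, U, V, W, X
  1-simplices (12): PS, PV, QV, QW, RT, RV, SV, TV, UV, UX, VW, VX

so the chain groups are C_0 ≅ Z^9, C_1 ≅ Z^12.

Boundary ∂_1: C_1 → C_0 is given by ∂[p,q] = [q] − [p]. For instance
  ∂PS = S − P.
The 9×12 boundary matrix has rank 8 and Smith normal form diag(1,1,1,1,1,1,1,1).

Reading off H_k = ker ∂_k / im ∂_{k+1}:

  H_0: rank C_0 − rank ∂_1 = 9 − 8 = 1, and the invariant factors of ∂_1 are all 1, so H_0 ≅ Z.
  H_1: rank ker ∂_1 − rank ∂_2 = (12 − 8) − 0 = 4, and there is no ∂_2, so H_1 ≅ Z^4.

As a check, the Euler characteristic is 9 − 12 = -3, which agrees with 1 − 4 = -3.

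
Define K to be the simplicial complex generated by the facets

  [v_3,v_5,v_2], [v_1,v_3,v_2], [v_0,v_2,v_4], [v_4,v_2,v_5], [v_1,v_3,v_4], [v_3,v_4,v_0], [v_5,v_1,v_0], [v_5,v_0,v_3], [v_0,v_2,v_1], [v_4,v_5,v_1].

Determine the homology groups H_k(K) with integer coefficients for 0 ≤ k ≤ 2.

We work with the vertex ordering v_0 < v_1 < v_2 < v_3 < v_4 < v_5. The simplices of K, each written with vertices in increasing order, are:

  0-simplices (6): [v_0], [v_1], [v_2], [v_3], [v_4], [v_5]
  1-simplices (15): (15 of them)
  2-simplices (10): [v_0,v_1,v_2], [v_0,v_1,v_5], [v_0,v_2,v_4], [v_0,v_3,v_4], [v_0,v_3,v_5], [v_1,v_2,v_3], [v_1,v_3,v_4], [v_1,v_4,v_5], [v_2,v_3,v_5], [v_2,v_4,v_5]

so the chain groups are C_0 ≅ Z^6, C_1 ≅ Z^15, C_2 ≅ Z^10.

∂_1: C_1 → C_0 is given by ∂[p,q] = [q] − [p].
This gives a 6×15 integer matrix of rank 5; reducing to Smith normal form yields diagonal entries (1,1,1,1,1).

Boundary ∂_2: C_2 → C_1 sends each 2-simplex [p,q,r] to [q,r] − [p,r] + [p,q]. For instance
  ∂[v_0,v_3,v_5] = [v_3,v_5] − [v_0,v_5] + [v_0,v_3],
  ∂[v_1,v_4,v_5] = [v_4,v_5] − [v_1,v_5] + [v_1,v_4].
The 15×10 boundary matrix has rank 10 and Smith normal form diag(1,1,1,1,1,1,1,1,1,2).

Computing H_k = (kernel of ∂_k) / (image of ∂_{k+1}):

  H_0: rank C_0 − rank ∂_1 = 6 − 5 = 1, and the invariant factors of ∂_1 are all 1, so H_0 = Z.
  H_1: rank ker ∂_1 − rank ∂_2 = (15 − 5) − 10 = 0, and ∂_2 has invariant factor 2 > 1, so H_1 = Z/2.
  H_2: rank ker ∂_2 − rank ∂_3 = (10 − 10) − 0 = 0, and there is no ∂_3, so H_2 = 0.

H_0 = Z,  H_1 = Z/2,  H_2 = 0.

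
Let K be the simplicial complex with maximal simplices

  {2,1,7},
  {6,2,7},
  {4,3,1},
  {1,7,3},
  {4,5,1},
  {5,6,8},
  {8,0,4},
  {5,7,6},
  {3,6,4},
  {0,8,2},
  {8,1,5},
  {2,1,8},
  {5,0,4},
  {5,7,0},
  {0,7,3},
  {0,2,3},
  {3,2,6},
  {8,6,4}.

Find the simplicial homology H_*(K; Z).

H_0 = Z,  H_1 = Z ⊕ Z/2,  H_2 = 0.

Take the total order 0 < 1 < 2 < 3 < 4 < 5 < 6 < 7 < 8 on the vertex set. Then K (dimension 2) consists of the simplices:

  0-simplices (9): [0], [1], [2], [3], [4], [5], [6], [7], [8]
  1-simplices (27): (27 of them)
  2-simplices (18): [0,2,3], [0,2,8], [0,3,7], [0,4,5], [0,4,8], [0,5,7], [1,2,7], [1,2,8], [1,3,4], [1,3,7], [1,4,5], [1,5,8], [2,3,6], [2,6,7], [3,4,6], [4,6,8], [5,6,7], [5,6,8]

Hence C_0 ≅ Z^9, C_1 ≅ Z^27, C_2 ≅ Z^18.

Boundary ∂_1: C_1 → C_0 maps an edge to its endpoints' difference, ∂[p,q] = q − p.
The resulting 9×27 matrix has rank 8, and its Smith normal form has invariant factors (1,1,1,1,1,1,1,1).

∂_2: C_2 → C_1 acts by ∂[p,q,r] = [q,r] − [p,r] + [p,q]. For instance
  ∂[0,2,8] = [2,8] − [0,8] + [0,2],
  ∂[0,2,3] = [2,3] − [0,3] + [0,2].
The 27×18 boundary matrix has rank 18 and Smith normal form diag(1,1,1,1,1,1,1,1,1,1,1,1,1,1,1,1,1,2).

Reading off H_k = ker ∂_k / im ∂_{k+1}:

  H_0: rank C_0 − rank ∂_1 = 9 − 8 = 1, and the invariant factors of ∂_1 are all 1, so H_0 ≅ Z.
  H_1: rank ker ∂_1 − rank ∂_2 = (27 − 8) − 18 = 1, and ∂_2 has invariant factor 2 > 1, so H_1 ≅ Z ⊕ Z/2.
  H_2: rank ker ∂_2 − rank ∂_3 = (18 − 18) − 0 = 0, and there is no ∂_3, so H_2 ≅ 0.

As a check, the Euler characteristic is 9 − 27 + 18 = 0, which agrees with 1 − 1 + 0 = 0.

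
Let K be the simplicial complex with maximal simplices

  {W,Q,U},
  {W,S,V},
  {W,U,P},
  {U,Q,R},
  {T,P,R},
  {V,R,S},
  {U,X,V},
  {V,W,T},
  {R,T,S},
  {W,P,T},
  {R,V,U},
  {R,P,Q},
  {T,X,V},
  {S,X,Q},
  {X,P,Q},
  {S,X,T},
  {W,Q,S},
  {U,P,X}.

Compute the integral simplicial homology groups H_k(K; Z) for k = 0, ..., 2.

K has 9 vertices, 27 edges, 18 triangles.
rank ∂_0 = 0, rank ∂_1 = 8 ⇒ b_0 = 9 − 0 − 8 = 1; all invariant factors of ∂_1 are 1 so no torsion. So H_0 ≅ Z.
rank ∂_1 = 8, rank ∂_2 = 18 ⇒ b_1 = 27 − 8 − 18 = 1; ∂_2 has invariant factor(s) [2] giving torsion. So H_1 ≅ Z ⊕ Z/2.
rank ∂_2 = 18, rank ∂_3 = 0 ⇒ b_2 = 18 − 18 − 0 = 0. So H_2 ≅ 0.

H_0 ≅ Z,  H_1 ≅ Z ⊕ Z/2,  H_2 = 0.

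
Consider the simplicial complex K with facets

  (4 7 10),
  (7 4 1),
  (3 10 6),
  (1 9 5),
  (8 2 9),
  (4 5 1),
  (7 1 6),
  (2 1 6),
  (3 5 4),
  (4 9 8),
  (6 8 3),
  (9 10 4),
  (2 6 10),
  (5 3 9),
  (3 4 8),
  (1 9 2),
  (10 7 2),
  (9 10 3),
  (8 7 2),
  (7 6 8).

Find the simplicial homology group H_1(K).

H_1 ≅ Z ⊕ Z/2.

Take the total order 1 < 2 < 3 < 4 < 5 < 6 < 7 < 8 < 9 < 10 on the vertex set. Then K (dimension 2) consists of the simplices:

  0-simplices (10): [1], [2], [3], [4], [5], [6], [7], [8], [9], [10]
  1-simplices (30): (30 of them)
  2-simplices (20): (20 of them)

Hence C_0 ≅ Z^10, C_1 ≅ Z^30, C_2 ≅ Z^20.

The boundary map ∂_1: C_1 → C_0 maps an edge to its endpoints' difference, ∂[p,q] = q − p.
The resulting 10×30 matrix has rank 9, and its Smith normal form has invariant factors (1,1,1,1,1,1,1,1,1).

Boundary ∂_2: C_2 → C_1 acts by ∂[p,q,r] = [q,r] − [p,r] + [p,q]. For instance
  ∂[3,6,8] = [6,8] − [3,8] + [3,6],
  ∂[4,7,10] = [7,10] − [4,10] + [4,7].
The resulting 30×20 matrix has rank 20, and its Smith normal form has invariant factors (1,1,1,1,1,1,1,1,1,1,1,1,1,1,1,1,1,1,1,2).

Reading off H_k = ker ∂_k / im ∂_{k+1}:

  H_1: rank ker ∂_1 − rank ∂_2 = (30 − 9) − 20 = 1, and ∂_2 has invariant factor 2 > 1, so H_1 ≅ Z ⊕ Z/2.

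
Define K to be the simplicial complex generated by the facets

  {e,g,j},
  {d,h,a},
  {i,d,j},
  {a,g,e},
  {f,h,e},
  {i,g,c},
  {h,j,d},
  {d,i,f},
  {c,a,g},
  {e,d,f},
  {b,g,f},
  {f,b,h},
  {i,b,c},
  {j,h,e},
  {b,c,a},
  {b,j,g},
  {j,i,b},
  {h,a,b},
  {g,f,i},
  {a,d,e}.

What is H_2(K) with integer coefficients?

K has 10 vertices, 30 edges, 20 triangles.
rank ∂_2 = 20, rank ∂_3 = 0 ⇒ b_2 = 20 − 20 − 0 = 0. So H_2 = 0.

H_2 ≅ 0.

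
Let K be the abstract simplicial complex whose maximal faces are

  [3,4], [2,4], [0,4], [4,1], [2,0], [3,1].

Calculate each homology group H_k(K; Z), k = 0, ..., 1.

H_0 ≅ Z,  H_1 ≅ Z^2.

Take the total order 0 < 1 < 2 < 3 < 4 on the vertex set. Then K (dimension 1) consists of the simplices:

  0-simplices (5): [0], [1], [2], [3], [4]
  1-simplices (6): [0,2], [0,4], [1,3], [1,4], [2,4], [3,4]

giving chain groups C_0 ≅ Z^5, C_1 ≅ Z^6.

The boundary map ∂_1: C_1 → C_0 maps an edge to its endpoints' difference, ∂[p,q] = q − p.
The resulting 5×6 matrix has rank 4, and its Smith normal form has invariant factors (1,1,1,1).

Reading off H_k = ker ∂_k / im ∂_{k+1}:

  H_0: rank C_0 − rank ∂_1 = 5 − 4 = 1, and the invariant factors of ∂_1 are all 1, so H_0 ≅ Z.
  H_1: rank ker ∂_1 − rank ∂_2 = (6 − 4) − 0 = 2, and there is no ∂_2, so H_1 ≅ Z^2.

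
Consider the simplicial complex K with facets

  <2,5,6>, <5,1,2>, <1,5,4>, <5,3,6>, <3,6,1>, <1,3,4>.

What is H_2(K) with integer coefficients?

Take the total order 1 < 2 < 3 < 4 < 5 < 6 on the vertex set. Then K (dimension 2) consists of the simplices:

  0-simplices (6): [1], [2], [3], [4], [5], [6]
  1-simplices (12): [1,2], [1,3], [1,4], [1,5], [1,6], [2,5], [2,6], [3,4], [3,5], [3,6], [4,5], [5,6]
  2-simplices (6): [1,2,5], [1,3,4], [1,3,6], [1,4,5], [2,5,6], [3,5,6]

giving chain groups C_0 ≅ Z^6, C_1 ≅ Z^12, C_2 ≅ Z^6.

∂_1: C_1 → C_0 maps an edge to its endpoints' difference, ∂[p,q] = q − p. For instance
  ∂[3,4] = [4] − [3].
The resulting 6×12 matrix has rank 5, and its Smith normal form has invariant factors (1,1,1,1,1).

Boundary ∂_2: C_2 → C_1 acts by ∂[p,q,r] = [q,r] − [p,r] + [p,q]. For instance
  ∂[3,5,6] = [5,6] − [3,6] + [3,5],
  ∂[1,2,5] = [2,5] − [1,5] + [1,2].
This gives a 12×6 integer matrix of rank 6; reducing to Smith normal form yields diagonal entries (1,1,1,1,1,1).

Computing H_k = (kernel of ∂_k) / (image of ∂_{k+1}):

  H_2: rank ker ∂_2 − rank ∂_3 = (6 − 6) − 0 = 0, and there is no ∂_3, so H_2 ≅ 0.

H_2 ≅ 0.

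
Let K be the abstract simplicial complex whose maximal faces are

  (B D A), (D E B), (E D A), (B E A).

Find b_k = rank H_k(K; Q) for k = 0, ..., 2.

b_0 = 1, b_1 = 0, b_2 = 1.

We work with the vertex ordering A < B < D < E. The simplices of K, each written with vertices in increasing order, are:

  0-simplices (4): A, B, D, E
  1-simplices (6): AB, AD, AE, BD, BE, DE
  2-simplices (4): ABD, ABE, ADE, BDE

so the chain groups are C_0 ≅ Z^4, C_1 ≅ Z^6, C_2 ≅ Z^4.

∂_1: C_1 → C_0 maps an edge to its endpoints' difference, ∂[p,q] = q − p.
The resulting 4×6 matrix has rank 3, and its Smith normal form has invariant factors (1,1,1).

Boundary ∂_2: C_2 → C_1 acts by ∂[p,q,r] = [q,r] − [p,r] + [p,q]. For instance
  ∂BDE = DE − BE + BD,
  ∂ADE = DE − AE + AD.
The 6×4 boundary matrix has rank 3 and Smith normal form diag(1,1,1).

From H_k ≅ ker(∂_k) / im(∂_{k+1}) we obtain:

  H_0: rank C_0 − rank ∂_1 = 4 − 3 = 1, and the invariant factors of ∂_1 are all 1, so H_0 ≅ Z.
  H_1: rank ker ∂_1 − rank ∂_2 = (6 − 3) − 3 = 0, and the invariant factors of ∂_2 are all 1, so H_1 ≅ 0.
  H_2: rank ker ∂_2 − rank ∂_3 = (4 − 3) − 0 = 1, and there is no ∂_3, so H_2 ≅ Z.

As a check, the Euler characteristic is 4 − 6 + 4 = 2, which agrees with 1 − 0 + 1 = 2.

Hence the Betti numbers are b_0 = 1, b_1 = 0, b_2 = 1.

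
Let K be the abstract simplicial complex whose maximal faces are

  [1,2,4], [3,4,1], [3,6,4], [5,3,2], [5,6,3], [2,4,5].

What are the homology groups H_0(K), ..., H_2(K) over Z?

H_0 ≅ Z,  H_1 ≅ Z,  H_2 = 0.

We work with the vertex ordering 1 < 2 < 3 < 4 < 5 < 6. The simplices of K, each written with vertices in increasing order, are:

  0-simplices (6): [1], [2], [3], [4], [5], [6]
  1-simplices (12): [1,2], [1,3], [1,4], [2,3], [2,4], [2,5], [3,4], [3,5], [3,6], [4,5], [4,6], [5,6]
  2-simplices (6): [1,2,4], [1,3,4], [2,3,5], [2,4,5], [3,4,6], [3,5,6]

giving chain groups C_0 ≅ Z^6, C_1 ≅ Z^12, C_2 ≅ Z^6.

Boundary ∂_1: C_1 → C_0 maps an edge to its endpoints' difference, ∂[p,q] = q − p. For instance
  ∂[3,5] = [5] − [3].
As a 6×12 matrix over Z this has rank 5, with invariant factors (1,1,1,1,1).

∂_2: C_2 → C_1 maps a triangle to the signed sum of its edges. For instance
  ∂[2,4,5] = [4,5] − [2,5] + [2,4],
  ∂[1,3,4] = [3,4] − [1,4] + [1,3].
This gives a 12×6 integer matrix of rank 6; reducing to Smith normal form yields diagonal entries (1,1,1,1,1,1).

Now H_k = ker ∂_k / im ∂_{k+1}, so:

  H_0: rank C_0 − rank ∂_1 = 6 − 5 = 1, and the invariant factors of ∂_1 are all 1, so H_0 ≅ Z.
  H_1: rank ker ∂_1 − rank ∂_2 = (12 − 5) − 6 = 1, and the invariant factors of ∂_2 are all 1, so H_1 ≅ Z.
  H_2: rank ker ∂_2 − rank ∂_3 = (6 − 6) − 0 = 0, and there is no ∂_3, so H_2 ≅ 0.

(K is a triangulation of the cylinder S^1 x I.)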